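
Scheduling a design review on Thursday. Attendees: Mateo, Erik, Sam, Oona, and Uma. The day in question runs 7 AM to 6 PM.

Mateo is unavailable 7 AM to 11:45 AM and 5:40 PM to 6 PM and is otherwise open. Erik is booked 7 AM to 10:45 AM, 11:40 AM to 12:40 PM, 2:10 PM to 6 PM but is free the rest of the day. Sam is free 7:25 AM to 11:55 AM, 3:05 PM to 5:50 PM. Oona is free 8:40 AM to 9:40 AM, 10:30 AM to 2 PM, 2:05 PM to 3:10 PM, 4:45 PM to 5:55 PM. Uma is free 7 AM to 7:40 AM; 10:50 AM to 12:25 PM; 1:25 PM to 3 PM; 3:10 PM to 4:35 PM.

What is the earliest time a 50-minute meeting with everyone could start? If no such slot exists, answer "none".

Mateo free: 11:45-17:40 (invert busy blocks within the working day).
Erik free: 10:45-11:40, 12:40-14:10 (invert busy blocks within the working day).
Sam free: 07:25-11:55, 15:05-17:50.
Oona free: 08:40-09:40, 10:30-14:00, 14:05-15:10, 16:45-17:55.
Uma free: 07:00-07:40, 10:50-12:25, 13:25-15:00, 15:10-16:35.
Mateo ∩ Erik: 12:40-14:10.
Mateo ∩ Erik ∩ Sam: ∅.
Mateo ∩ Erik ∩ Sam ∩ Oona: ∅.
Mateo ∩ Erik ∩ Sam ∩ Oona ∩ Uma: ∅.
There is no time when everyone is free.
No common window is at least 50 minutes long.

none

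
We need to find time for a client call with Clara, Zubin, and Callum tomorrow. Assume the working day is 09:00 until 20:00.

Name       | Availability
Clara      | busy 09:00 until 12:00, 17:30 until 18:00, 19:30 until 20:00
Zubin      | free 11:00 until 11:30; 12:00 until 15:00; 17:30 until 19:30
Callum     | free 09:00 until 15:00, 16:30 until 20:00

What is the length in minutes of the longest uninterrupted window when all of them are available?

Clara free: 12:00-17:30, 18:00-19:30 (invert busy blocks within the working day).
Zubin free: 11:00-11:30, 12:00-15:00, 17:30-19:30.
Callum free: 09:00-15:00, 16:30-20:00.
Clara ∩ Zubin: 12:00-15:00, 18:00-19:30.
Clara ∩ Zubin ∩ Callum: 12:00-15:00, 18:00-19:30.
So the common availability across everyone is 12:00-15:00, 18:00-19:30.
The longest is 12:00-15:00 at 180 minutes.

180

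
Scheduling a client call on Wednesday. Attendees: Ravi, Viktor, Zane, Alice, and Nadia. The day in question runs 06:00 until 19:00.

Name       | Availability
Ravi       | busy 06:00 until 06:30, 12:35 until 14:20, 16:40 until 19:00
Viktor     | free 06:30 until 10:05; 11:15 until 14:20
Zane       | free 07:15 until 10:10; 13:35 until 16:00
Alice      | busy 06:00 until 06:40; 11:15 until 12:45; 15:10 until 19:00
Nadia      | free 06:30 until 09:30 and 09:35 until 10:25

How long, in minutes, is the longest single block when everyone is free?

Ravi free: 06:30-12:35, 14:20-16:40 (invert busy blocks within the working day).
Viktor free: 06:30-10:05, 11:15-14:20.
Zane free: 07:15-10:10, 13:35-16:00.
Alice free: 06:40-11:15, 12:45-15:10 (invert busy blocks within the working day).
Nadia free: 06:30-09:30, 09:35-10:25.
Ravi ∩ Viktor: 06:30-10:05, 11:15-12:35.
Ravi ∩ Viktor ∩ Zane: 07:15-10:05.
Ravi ∩ Viktor ∩ Zane ∩ Alice: 07:15-10:05.
Ravi ∩ Viktor ∩ Zane ∩ Alice ∩ Nadia: 07:15-09:30, 09:35-10:05.
The longest is 07:15-09:30 at 135 minutes.

135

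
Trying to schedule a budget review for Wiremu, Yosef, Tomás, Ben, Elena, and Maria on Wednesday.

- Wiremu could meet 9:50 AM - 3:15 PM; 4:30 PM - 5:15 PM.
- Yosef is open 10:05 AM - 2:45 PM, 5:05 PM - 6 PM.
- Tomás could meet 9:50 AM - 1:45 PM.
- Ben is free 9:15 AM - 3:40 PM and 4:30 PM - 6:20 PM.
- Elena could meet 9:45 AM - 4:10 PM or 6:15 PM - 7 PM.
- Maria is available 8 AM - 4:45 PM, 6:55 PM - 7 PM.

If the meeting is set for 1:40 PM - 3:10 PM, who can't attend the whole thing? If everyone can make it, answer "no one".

Wiremu: free for 13:40-15:10. Yosef: not fully free for 13:40-15:10. Tomás: not fully free for 13:40-15:10. Ben: free for 13:40-15:10. Elena: free for 13:40-15:10. Maria: free for 13:40-15:10.

Tomás, Yosef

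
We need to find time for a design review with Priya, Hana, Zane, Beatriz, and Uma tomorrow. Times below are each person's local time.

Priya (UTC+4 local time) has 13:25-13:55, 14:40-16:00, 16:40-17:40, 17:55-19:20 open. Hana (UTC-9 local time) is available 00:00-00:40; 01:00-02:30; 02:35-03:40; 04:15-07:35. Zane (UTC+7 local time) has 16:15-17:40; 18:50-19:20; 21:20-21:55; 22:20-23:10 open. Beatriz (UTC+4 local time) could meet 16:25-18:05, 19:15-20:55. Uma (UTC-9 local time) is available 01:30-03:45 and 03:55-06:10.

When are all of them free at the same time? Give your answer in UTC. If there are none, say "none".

Priya in UTC: 09:25-09:55, 10:40-12:00, 12:40-13:40, 13:55-15:20 (subtract 4h to convert from UTC+4).
Hana in UTC: 09:00-09:40, 10:00-11:30, 11:35-12:40, 13:15-16:35 (add 9h to convert from UTC-9).
Zane in UTC: 09:15-10:40, 11:50-12:20, 14:20-14:55, 15:20-16:10 (subtract 7h to convert from UTC+7).
Beatriz in UTC: 12:25-14:05, 15:15-16:55 (subtract 4h to convert from UTC+4).
Uma in UTC: 10:30-12:45, 12:55-15:10 (add 9h to convert from UTC-9).
Priya ∩ Hana: 09:25-09:40, 10:40-11:30, 11:35-12:00, 13:15-13:40, 13:55-15:20.
Priya ∩ Hana ∩ Zane: 09:25-09:40, 11:50-12:00, 14:20-14:55.
Priya ∩ Hana ∩ Zane ∩ Beatriz: ∅.
Priya ∩ Hana ∩ Zane ∩ Beatriz ∩ Uma: ∅.
There is no time when everyone is free.

none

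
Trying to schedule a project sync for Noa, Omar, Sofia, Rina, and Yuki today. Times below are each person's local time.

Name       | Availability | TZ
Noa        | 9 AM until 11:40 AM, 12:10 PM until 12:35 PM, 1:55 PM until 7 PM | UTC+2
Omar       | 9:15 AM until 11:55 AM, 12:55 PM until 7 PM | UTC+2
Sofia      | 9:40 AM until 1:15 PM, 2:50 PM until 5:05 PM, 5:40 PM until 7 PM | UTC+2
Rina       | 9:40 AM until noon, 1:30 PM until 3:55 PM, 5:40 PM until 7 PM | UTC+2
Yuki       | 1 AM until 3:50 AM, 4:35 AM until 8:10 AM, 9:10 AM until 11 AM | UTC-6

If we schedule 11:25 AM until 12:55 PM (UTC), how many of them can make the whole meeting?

Noa in UTC: 07:00-09:40, 10:10-10:35, 11:55-17:00 (subtract 2h to convert from UTC+2).
Omar in UTC: 07:15-09:55, 10:55-17:00 (subtract 2h to convert from UTC+2).
Sofia in UTC: 07:40-11:15, 12:50-15:05, 15:40-17:00 (subtract 2h to convert from UTC+2).
Rina in UTC: 07:40-10:00, 11:30-13:55, 15:40-17:00 (subtract 2h to convert from UTC+2).
Yuki in UTC: 07:00-09:50, 10:35-14:10, 15:10-17:00 (add 6h to convert from UTC-6).
Omar and Yuki can make the full 11:25-12:55 slot — that's 2.

2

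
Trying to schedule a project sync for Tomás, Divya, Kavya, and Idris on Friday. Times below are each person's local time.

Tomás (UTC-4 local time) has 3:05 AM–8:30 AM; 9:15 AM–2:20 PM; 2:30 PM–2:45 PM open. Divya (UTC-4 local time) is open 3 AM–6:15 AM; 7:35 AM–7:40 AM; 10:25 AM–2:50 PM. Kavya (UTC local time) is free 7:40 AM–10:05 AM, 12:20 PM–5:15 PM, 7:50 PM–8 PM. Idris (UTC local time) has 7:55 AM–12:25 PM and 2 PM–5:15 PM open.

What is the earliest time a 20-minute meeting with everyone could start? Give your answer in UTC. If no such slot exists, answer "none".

07:55

Tomás in UTC: 07:05-12:30, 13:15-18:20, 18:30-18:45 (add 4h to convert from UTC-4).
Divya in UTC: 07:00-10:15, 11:35-11:40, 14:25-18:50 (add 4h to convert from UTC-4).
Kavya in UTC: 07:40-10:05, 12:20-17:15, 19:50-20:00.
Idris in UTC: 07:55-12:25, 14:00-17:15.
Tomás ∩ Divya: 07:05-10:15, 11:35-11:40, 14:25-18:20, 18:30-18:45.
Tomás ∩ Divya ∩ Kavya: 07:40-10:05, 14:25-17:15.
Tomás ∩ Divya ∩ Kavya ∩ Idris: 07:55-10:05, 14:25-17:15.
The first common window of at least 20 minutes is 07:55-10:05, so the earliest start is 07:55.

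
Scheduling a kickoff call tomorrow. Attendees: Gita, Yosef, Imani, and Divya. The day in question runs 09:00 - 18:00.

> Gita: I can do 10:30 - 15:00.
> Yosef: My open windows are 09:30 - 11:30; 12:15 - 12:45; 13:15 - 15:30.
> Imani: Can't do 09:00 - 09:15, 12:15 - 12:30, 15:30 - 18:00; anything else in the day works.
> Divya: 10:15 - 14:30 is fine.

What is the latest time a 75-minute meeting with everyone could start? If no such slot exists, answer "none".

13:15

Gita free: 10:30-15:00.
Yosef free: 09:30-11:30, 12:15-12:45, 13:15-15:30.
Imani free: 09:15-12:15, 12:30-15:30 (invert busy blocks within the working day).
Divya free: 10:15-14:30.
Gita ∩ Yosef: 10:30-11:30, 12:15-12:45, 13:15-15:00.
Gita ∩ Yosef ∩ Imani: 10:30-11:30, 12:30-12:45, 13:15-15:00.
Gita ∩ Yosef ∩ Imani ∩ Divya: 10:30-11:30, 12:30-12:45, 13:15-14:30.
The last common window of at least 75 minutes is 13:15-14:30; a 75-minute meeting can start as late as 13:15 and still end by 14:30.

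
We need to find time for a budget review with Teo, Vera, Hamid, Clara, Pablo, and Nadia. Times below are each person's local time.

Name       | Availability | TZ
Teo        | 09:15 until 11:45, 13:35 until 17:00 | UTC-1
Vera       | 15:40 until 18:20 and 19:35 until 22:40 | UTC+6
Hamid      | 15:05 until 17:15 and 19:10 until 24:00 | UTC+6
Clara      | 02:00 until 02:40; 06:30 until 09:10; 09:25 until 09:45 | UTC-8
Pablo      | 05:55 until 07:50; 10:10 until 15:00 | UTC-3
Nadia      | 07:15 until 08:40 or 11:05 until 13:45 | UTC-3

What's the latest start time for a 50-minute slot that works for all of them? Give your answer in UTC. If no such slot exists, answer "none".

15:50

Teo in UTC: 10:15-12:45, 14:35-18:00 (add 1h to convert from UTC-1).
Vera in UTC: 09:40-12:20, 13:35-16:40 (subtract 6h to convert from UTC+6).
Hamid in UTC: 09:05-11:15, 13:10-18:00 (subtract 6h to convert from UTC+6).
Clara in UTC: 10:00-10:40, 14:30-17:10, 17:25-17:45 (add 8h to convert from UTC-8).
Pablo in UTC: 08:55-10:50, 13:10-18:00 (add 3h to convert from UTC-3).
Nadia in UTC: 10:15-11:40, 14:05-16:45 (add 3h to convert from UTC-3).
Teo ∩ Vera: 10:15-12:20, 14:35-16:40.
Teo ∩ Vera ∩ Hamid: 10:15-11:15, 14:35-16:40.
Teo ∩ Vera ∩ Hamid ∩ Clara: 10:15-10:40, 14:35-16:40.
Teo ∩ Vera ∩ Hamid ∩ Clara ∩ Pablo: 10:15-10:40, 14:35-16:40.
Teo ∩ Vera ∩ Hamid ∩ Clara ∩ Pablo ∩ Nadia: 10:15-10:40, 14:35-16:40.
The last common window of at least 50 minutes is 14:35-16:40; a 50-minute meeting can start as late as 15:50 and still end by 16:40.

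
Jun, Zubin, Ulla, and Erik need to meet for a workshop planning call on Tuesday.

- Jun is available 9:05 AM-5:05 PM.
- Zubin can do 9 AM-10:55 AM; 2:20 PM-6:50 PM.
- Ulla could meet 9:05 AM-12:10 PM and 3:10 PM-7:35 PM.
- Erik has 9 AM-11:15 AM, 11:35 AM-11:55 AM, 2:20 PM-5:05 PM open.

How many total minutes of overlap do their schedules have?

225

Jun ∩ Zubin: 09:05-10:55, 14:20-17:05.
Jun ∩ Zubin ∩ Ulla: 09:05-10:55, 15:10-17:05.
Jun ∩ Zubin ∩ Ulla ∩ Erik: 09:05-10:55, 15:10-17:05.
Summing the common windows: 110 + 115 = 225 minutes.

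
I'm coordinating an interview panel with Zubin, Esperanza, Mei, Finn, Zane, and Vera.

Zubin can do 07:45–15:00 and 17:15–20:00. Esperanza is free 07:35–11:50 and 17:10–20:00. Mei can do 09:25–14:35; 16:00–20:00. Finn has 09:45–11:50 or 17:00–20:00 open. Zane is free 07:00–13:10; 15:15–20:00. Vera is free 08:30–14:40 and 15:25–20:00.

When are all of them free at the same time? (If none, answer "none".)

09:45-11:50, 17:15-20:00

Zubin ∩ Esperanza: 07:45-11:50, 17:15-20:00.
Zubin ∩ Esperanza ∩ Mei: 09:25-11:50, 17:15-20:00.
Zubin ∩ Esperanza ∩ Mei ∩ Finn: 09:45-11:50, 17:15-20:00.
Zubin ∩ Esperanza ∩ Mei ∩ Finn ∩ Zane: 09:45-11:50, 17:15-20:00.
Zubin ∩ Esperanza ∩ Mei ∩ Finn ∩ Zane ∩ Vera: 09:45-11:50, 17:15-20:00.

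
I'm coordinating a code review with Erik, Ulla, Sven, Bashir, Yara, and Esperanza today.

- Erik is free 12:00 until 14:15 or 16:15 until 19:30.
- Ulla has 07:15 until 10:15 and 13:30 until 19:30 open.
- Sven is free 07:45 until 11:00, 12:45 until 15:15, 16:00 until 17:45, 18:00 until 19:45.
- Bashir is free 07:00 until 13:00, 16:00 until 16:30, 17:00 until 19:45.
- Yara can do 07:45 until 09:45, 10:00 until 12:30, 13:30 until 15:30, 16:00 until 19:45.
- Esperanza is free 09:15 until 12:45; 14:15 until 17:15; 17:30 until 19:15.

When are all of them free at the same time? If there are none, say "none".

16:15-16:30, 17:00-17:15, 17:30-17:45, 18:00-19:15

Erik ∩ Ulla: 13:30-14:15, 16:15-19:30.
Erik ∩ Ulla ∩ Sven: 13:30-14:15, 16:15-17:45, 18:00-19:30.
Erik ∩ Ulla ∩ Sven ∩ Bashir: 16:15-16:30, 17:00-17:45, 18:00-19:30.
Erik ∩ Ulla ∩ Sven ∩ Bashir ∩ Yara: 16:15-16:30, 17:00-17:45, 18:00-19:30.
Erik ∩ Ulla ∩ Sven ∩ Bashir ∩ Yara ∩ Esperanza: 16:15-16:30, 17:00-17:15, 17:30-17:45, 18:00-19:15.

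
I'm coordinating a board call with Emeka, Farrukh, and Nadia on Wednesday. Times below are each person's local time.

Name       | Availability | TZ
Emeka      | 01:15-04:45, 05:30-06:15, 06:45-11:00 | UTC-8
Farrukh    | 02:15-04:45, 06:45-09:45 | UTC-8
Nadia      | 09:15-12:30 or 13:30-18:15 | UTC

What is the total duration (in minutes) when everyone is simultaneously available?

Emeka in UTC: 09:15-12:45, 13:30-14:15, 14:45-19:00 (add 8h to convert from UTC-8).
Farrukh in UTC: 10:15-12:45, 14:45-17:45 (add 8h to convert from UTC-8).
Nadia in UTC: 09:15-12:30, 13:30-18:15.
Emeka ∩ Farrukh: 10:15-12:45, 14:45-17:45.
Emeka ∩ Farrukh ∩ Nadia: 10:15-12:30, 14:45-17:45.
Summing the common windows: 135 + 180 = 315 minutes.

315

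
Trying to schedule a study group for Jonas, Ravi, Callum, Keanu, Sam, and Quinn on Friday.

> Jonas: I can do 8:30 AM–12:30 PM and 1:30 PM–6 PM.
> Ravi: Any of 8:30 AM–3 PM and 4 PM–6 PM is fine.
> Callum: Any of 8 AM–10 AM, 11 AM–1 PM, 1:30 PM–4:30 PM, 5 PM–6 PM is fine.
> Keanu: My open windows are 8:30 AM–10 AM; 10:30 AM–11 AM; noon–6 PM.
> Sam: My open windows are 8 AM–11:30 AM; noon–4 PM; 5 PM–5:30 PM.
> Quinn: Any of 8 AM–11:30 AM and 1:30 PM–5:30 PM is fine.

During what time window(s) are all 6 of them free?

08:30-10:00, 13:30-15:00, 17:00-17:30

Jonas ∩ Ravi: 08:30-12:30, 13:30-15:00, 16:00-18:00.
Jonas ∩ Ravi ∩ Callum: 08:30-10:00, 11:00-12:30, 13:30-15:00, 16:00-16:30, 17:00-18:00.
Jonas ∩ Ravi ∩ Callum ∩ Keanu: 08:30-10:00, 12:00-12:30, 13:30-15:00, 16:00-16:30, 17:00-18:00.
Jonas ∩ Ravi ∩ Callum ∩ Keanu ∩ Sam: 08:30-10:00, 12:00-12:30, 13:30-15:00, 17:00-17:30.
Jonas ∩ Ravi ∩ Callum ∩ Keanu ∩ Sam ∩ Quinn: 08:30-10:00, 13:30-15:00, 17:00-17:30.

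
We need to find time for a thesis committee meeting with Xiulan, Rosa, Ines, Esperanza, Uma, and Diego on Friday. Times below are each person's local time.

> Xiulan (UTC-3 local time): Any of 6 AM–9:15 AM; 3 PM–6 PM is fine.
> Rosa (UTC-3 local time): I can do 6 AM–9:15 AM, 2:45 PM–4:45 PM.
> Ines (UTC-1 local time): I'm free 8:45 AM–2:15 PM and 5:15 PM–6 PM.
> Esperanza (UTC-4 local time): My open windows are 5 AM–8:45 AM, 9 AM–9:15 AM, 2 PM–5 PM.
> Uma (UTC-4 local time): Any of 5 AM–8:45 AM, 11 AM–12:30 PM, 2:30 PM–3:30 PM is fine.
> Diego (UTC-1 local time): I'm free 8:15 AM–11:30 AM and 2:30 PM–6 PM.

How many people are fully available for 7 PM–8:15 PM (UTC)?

2

Xiulan in UTC: 09:00-12:15, 18:00-21:00 (add 3h to convert from UTC-3).
Rosa in UTC: 09:00-12:15, 17:45-19:45 (add 3h to convert from UTC-3).
Ines in UTC: 09:45-15:15, 18:15-19:00 (add 1h to convert from UTC-1).
Esperanza in UTC: 09:00-12:45, 13:00-13:15, 18:00-21:00 (add 4h to convert from UTC-4).
Uma in UTC: 09:00-12:45, 15:00-16:30, 18:30-19:30 (add 4h to convert from UTC-4).
Diego in UTC: 09:15-12:30, 15:30-19:00 (add 1h to convert from UTC-1).
Xiulan and Esperanza can make the full 19:00-20:15 slot — that's 2.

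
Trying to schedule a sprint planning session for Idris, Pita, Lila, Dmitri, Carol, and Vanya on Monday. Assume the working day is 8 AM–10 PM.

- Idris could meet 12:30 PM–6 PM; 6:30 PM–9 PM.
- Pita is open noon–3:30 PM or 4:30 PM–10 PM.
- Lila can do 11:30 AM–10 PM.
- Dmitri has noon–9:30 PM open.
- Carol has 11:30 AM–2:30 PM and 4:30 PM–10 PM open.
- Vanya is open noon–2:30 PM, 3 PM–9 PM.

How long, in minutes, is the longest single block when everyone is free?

Idris ∩ Pita: 12:30-15:30, 16:30-18:00, 18:30-21:00.
Idris ∩ Pita ∩ Lila: 12:30-15:30, 16:30-18:00, 18:30-21:00.
Idris ∩ Pita ∩ Lila ∩ Dmitri: 12:30-15:30, 16:30-18:00, 18:30-21:00.
Idris ∩ Pita ∩ Lila ∩ Dmitri ∩ Carol: 12:30-14:30, 16:30-18:00, 18:30-21:00.
Idris ∩ Pita ∩ Lila ∩ Dmitri ∩ Carol ∩ Vanya: 12:30-14:30, 16:30-18:00, 18:30-21:00.
Those are the intersection windows.
The longest is 18:30-21:00 at 150 minutes.

150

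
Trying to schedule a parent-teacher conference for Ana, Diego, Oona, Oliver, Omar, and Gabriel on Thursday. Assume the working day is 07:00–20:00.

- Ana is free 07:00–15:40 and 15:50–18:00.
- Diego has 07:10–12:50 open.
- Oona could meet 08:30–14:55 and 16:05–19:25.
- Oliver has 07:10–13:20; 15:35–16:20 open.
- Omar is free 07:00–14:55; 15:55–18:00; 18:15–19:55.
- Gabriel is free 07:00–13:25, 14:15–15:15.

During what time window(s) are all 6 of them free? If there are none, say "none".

Ana ∩ Diego: 07:10-12:50.
Ana ∩ Diego ∩ Oona: 08:30-12:50.
Ana ∩ Diego ∩ Oona ∩ Oliver: 08:30-12:50.
Ana ∩ Diego ∩ Oona ∩ Oliver ∩ Omar: 08:30-12:50.
Ana ∩ Diego ∩ Oona ∩ Oliver ∩ Omar ∩ Gabriel: 08:30-12:50.
So the common availability across everyone is 08:30-12:50.

08:30-12:50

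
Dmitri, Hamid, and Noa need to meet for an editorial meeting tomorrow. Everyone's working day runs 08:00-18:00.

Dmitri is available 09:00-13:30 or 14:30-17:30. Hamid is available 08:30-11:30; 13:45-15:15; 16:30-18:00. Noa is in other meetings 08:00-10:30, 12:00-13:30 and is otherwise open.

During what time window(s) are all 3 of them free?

10:30-11:30, 14:30-15:15, 16:30-17:30

Dmitri free: 09:00-13:30, 14:30-17:30.
Hamid free: 08:30-11:30, 13:45-15:15, 16:30-18:00.
Noa free: 10:30-12:00, 13:30-18:00 (invert busy blocks within the working day).
Dmitri ∩ Hamid: 09:00-11:30, 14:30-15:15, 16:30-17:30.
Dmitri ∩ Hamid ∩ Noa: 10:30-11:30, 14:30-15:15, 16:30-17:30.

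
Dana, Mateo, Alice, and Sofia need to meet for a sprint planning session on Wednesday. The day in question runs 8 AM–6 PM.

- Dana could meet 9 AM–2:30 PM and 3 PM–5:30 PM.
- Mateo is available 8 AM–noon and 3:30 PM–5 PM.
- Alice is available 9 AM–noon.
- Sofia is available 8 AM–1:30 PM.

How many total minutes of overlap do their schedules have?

180

Dana ∩ Mateo: 09:00-12:00, 15:30-17:00.
Dana ∩ Mateo ∩ Alice: 09:00-12:00.
Dana ∩ Mateo ∩ Alice ∩ Sofia: 09:00-12:00.
Those are the intersection windows.
That's a single block of 180 minutes.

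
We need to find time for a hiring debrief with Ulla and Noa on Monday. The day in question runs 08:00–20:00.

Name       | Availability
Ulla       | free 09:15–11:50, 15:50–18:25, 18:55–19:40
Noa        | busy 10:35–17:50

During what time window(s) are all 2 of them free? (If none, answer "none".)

09:15-10:35, 17:50-18:25, 18:55-19:40

Ulla free: 09:15-11:50, 15:50-18:25, 18:55-19:40.
Noa free: 08:00-10:35, 17:50-20:00 (invert busy blocks within the working day).
Ulla ∩ Noa: 09:15-10:35, 17:50-18:25, 18:55-19:40.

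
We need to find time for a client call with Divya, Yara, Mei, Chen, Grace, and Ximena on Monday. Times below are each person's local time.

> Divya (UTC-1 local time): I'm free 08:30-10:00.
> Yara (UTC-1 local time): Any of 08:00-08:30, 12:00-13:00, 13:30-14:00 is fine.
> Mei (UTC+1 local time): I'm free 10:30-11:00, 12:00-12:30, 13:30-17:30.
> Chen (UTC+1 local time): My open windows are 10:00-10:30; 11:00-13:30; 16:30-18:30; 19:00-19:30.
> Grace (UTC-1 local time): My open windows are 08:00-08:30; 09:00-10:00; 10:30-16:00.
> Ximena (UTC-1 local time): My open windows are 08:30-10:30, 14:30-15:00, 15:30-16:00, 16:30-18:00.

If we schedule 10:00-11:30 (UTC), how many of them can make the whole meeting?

2

Divya in UTC: 09:30-11:00 (add 1h to convert from UTC-1).
Yara in UTC: 09:00-09:30, 13:00-14:00, 14:30-15:00 (add 1h to convert from UTC-1).
Mei in UTC: 09:30-10:00, 11:00-11:30, 12:30-16:30 (subtract 1h to convert from UTC+1).
Chen in UTC: 09:00-09:30, 10:00-12:30, 15:30-17:30, 18:00-18:30 (subtract 1h to convert from UTC+1).
Grace in UTC: 09:00-09:30, 10:00-11:00, 11:30-17:00 (add 1h to convert from UTC-1).
Ximena in UTC: 09:30-11:30, 15:30-16:00, 16:30-17:00, 17:30-19:00 (add 1h to convert from UTC-1).
Chen and Ximena can make the full 10:00-11:30 slot — that's 2.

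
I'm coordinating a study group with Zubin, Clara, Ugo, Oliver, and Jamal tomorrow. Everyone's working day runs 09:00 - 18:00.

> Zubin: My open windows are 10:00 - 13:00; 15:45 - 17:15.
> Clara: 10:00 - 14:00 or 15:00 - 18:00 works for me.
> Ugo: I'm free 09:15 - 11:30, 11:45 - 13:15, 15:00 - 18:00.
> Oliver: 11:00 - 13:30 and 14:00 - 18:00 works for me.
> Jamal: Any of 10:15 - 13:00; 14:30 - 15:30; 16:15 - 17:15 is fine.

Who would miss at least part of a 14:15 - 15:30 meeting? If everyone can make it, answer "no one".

Clara, Jamal, Ugo, Zubin

Zubin: not fully free for 14:15-15:30. Clara: not fully free for 14:15-15:30. Ugo: not fully free for 14:15-15:30. Oliver: free for 14:15-15:30. Jamal: not fully free for 14:15-15:30.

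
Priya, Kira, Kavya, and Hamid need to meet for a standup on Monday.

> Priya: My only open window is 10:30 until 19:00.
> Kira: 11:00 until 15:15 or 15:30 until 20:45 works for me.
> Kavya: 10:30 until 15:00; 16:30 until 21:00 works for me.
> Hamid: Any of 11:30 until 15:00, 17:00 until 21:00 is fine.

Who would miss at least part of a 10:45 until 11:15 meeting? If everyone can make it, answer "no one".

Priya: free for 10:45-11:15. Kira: not fully free for 10:45-11:15. Kavya: free for 10:45-11:15. Hamid: not fully free for 10:45-11:15.

Hamid, Kira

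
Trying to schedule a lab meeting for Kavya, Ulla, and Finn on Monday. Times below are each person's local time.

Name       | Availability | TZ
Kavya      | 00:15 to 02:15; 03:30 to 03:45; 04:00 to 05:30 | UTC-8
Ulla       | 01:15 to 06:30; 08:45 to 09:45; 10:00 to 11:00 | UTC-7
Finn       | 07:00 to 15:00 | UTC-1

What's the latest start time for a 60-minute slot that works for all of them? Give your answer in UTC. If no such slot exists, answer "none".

12:30

Kavya in UTC: 08:15-10:15, 11:30-11:45, 12:00-13:30 (add 8h to convert from UTC-8).
Ulla in UTC: 08:15-13:30, 15:45-16:45, 17:00-18:00 (add 7h to convert from UTC-7).
Finn in UTC: 08:00-16:00 (add 1h to convert from UTC-1).
Kavya ∩ Ulla: 08:15-10:15, 11:30-11:45, 12:00-13:30.
Kavya ∩ Ulla ∩ Finn: 08:15-10:15, 11:30-11:45, 12:00-13:30.
So the common availability across everyone is 08:15-10:15, 11:30-11:45, 12:00-13:30.
The last common window of at least 60 minutes is 12:00-13:30; a 60-minute meeting can start as late as 12:30 and still end by 13:30.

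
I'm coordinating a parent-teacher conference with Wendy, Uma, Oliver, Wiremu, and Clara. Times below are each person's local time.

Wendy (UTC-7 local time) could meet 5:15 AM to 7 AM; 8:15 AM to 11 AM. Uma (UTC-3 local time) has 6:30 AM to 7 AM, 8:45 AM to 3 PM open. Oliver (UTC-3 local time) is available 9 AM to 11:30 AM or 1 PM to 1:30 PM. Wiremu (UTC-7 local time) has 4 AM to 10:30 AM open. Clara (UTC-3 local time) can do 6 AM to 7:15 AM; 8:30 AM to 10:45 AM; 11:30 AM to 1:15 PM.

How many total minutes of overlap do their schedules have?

105

Wendy in UTC: 12:15-14:00, 15:15-18:00 (add 7h to convert from UTC-7).
Uma in UTC: 09:30-10:00, 11:45-18:00 (add 3h to convert from UTC-3).
Oliver in UTC: 12:00-14:30, 16:00-16:30 (add 3h to convert from UTC-3).
Wiremu in UTC: 11:00-17:30 (add 7h to convert from UTC-7).
Clara in UTC: 09:00-10:15, 11:30-13:45, 14:30-16:15 (add 3h to convert from UTC-3).
Wendy ∩ Uma: 12:15-14:00, 15:15-18:00.
Wendy ∩ Uma ∩ Oliver: 12:15-14:00, 16:00-16:30.
Wendy ∩ Uma ∩ Oliver ∩ Wiremu: 12:15-14:00, 16:00-16:30.
Wendy ∩ Uma ∩ Oliver ∩ Wiremu ∩ Clara: 12:15-13:45, 16:00-16:15.
Summing the common windows: 90 + 15 = 105 minutes.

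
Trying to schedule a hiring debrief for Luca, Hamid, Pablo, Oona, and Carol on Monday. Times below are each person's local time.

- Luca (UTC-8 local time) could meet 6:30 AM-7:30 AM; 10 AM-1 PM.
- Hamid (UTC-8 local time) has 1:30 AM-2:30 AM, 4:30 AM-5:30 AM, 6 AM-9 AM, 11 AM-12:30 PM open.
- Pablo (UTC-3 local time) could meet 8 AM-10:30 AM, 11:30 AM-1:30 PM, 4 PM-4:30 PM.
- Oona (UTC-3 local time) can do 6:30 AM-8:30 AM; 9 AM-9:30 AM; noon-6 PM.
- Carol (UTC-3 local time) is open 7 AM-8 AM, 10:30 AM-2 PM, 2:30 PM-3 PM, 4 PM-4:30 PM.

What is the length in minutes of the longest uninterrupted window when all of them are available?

30

Luca in UTC: 14:30-15:30, 18:00-21:00 (add 8h to convert from UTC-8).
Hamid in UTC: 09:30-10:30, 12:30-13:30, 14:00-17:00, 19:00-20:30 (add 8h to convert from UTC-8).
Pablo in UTC: 11:00-13:30, 14:30-16:30, 19:00-19:30 (add 3h to convert from UTC-3).
Oona in UTC: 09:30-11:30, 12:00-12:30, 15:00-21:00 (add 3h to convert from UTC-3).
Carol in UTC: 10:00-11:00, 13:30-17:00, 17:30-18:00, 19:00-19:30 (add 3h to convert from UTC-3).
Luca ∩ Hamid: 14:30-15:30, 19:00-20:30.
Luca ∩ Hamid ∩ Pablo: 14:30-15:30, 19:00-19:30.
Luca ∩ Hamid ∩ Pablo ∩ Oona: 15:00-15:30, 19:00-19:30.
Luca ∩ Hamid ∩ Pablo ∩ Oona ∩ Carol: 15:00-15:30, 19:00-19:30.
Those are the intersection windows.
The longest is 15:00-15:30 at 30 minutes.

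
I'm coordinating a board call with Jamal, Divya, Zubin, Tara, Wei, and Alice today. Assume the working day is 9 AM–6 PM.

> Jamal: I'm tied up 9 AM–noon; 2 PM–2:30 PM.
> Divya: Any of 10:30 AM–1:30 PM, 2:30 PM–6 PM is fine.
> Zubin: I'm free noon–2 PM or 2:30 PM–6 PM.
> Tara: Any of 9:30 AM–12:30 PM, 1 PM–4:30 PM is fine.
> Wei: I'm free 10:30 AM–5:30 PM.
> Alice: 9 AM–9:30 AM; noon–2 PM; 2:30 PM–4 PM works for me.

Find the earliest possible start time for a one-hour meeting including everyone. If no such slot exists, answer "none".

Jamal free: 12:00-14:00, 14:30-18:00 (invert busy blocks within the working day).
Divya free: 10:30-13:30, 14:30-18:00.
Zubin free: 12:00-14:00, 14:30-18:00.
Tara free: 09:30-12:30, 13:00-16:30.
Wei free: 10:30-17:30.
Alice free: 09:00-09:30, 12:00-14:00, 14:30-16:00.
Jamal ∩ Divya: 12:00-13:30, 14:30-18:00.
Jamal ∩ Divya ∩ Zubin: 12:00-13:30, 14:30-18:00.
Jamal ∩ Divya ∩ Zubin ∩ Tara: 12:00-12:30, 13:00-13:30, 14:30-16:30.
Jamal ∩ Divya ∩ Zubin ∩ Tara ∩ Wei: 12:00-12:30, 13:00-13:30, 14:30-16:30.
Jamal ∩ Divya ∩ Zubin ∩ Tara ∩ Wei ∩ Alice: 12:00-12:30, 13:00-13:30, 14:30-16:00.
The first common window of at least 60 minutes is 14:30-16:00, so the earliest start is 14:30.

14:30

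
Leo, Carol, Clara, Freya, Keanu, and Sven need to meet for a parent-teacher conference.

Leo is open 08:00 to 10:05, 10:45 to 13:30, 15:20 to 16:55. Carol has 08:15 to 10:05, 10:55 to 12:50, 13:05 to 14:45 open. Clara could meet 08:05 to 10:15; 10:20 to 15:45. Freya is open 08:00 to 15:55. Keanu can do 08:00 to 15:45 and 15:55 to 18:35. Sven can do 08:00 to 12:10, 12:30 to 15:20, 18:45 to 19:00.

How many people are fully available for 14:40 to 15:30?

Clara, Freya, and Keanu can make the full 14:40-15:30 slot — that's 3.

3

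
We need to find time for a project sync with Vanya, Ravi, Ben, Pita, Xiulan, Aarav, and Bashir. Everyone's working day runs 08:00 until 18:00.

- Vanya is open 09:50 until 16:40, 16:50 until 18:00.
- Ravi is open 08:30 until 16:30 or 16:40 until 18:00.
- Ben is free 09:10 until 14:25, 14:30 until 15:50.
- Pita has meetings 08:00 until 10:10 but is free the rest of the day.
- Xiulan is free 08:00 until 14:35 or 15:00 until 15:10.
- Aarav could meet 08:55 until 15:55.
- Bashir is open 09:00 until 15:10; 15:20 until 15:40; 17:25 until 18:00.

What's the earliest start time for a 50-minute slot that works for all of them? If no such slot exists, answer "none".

Vanya free: 09:50-16:40, 16:50-18:00.
Ravi free: 08:30-16:30, 16:40-18:00.
Ben free: 09:10-14:25, 14:30-15:50.
Pita free: 10:10-18:00 (invert busy blocks within the working day).
Xiulan free: 08:00-14:35, 15:00-15:10.
Aarav free: 08:55-15:55.
Bashir free: 09:00-15:10, 15:20-15:40, 17:25-18:00.
Vanya ∩ Ravi: 09:50-16:30, 16:50-18:00.
Vanya ∩ Ravi ∩ Ben: 09:50-14:25, 14:30-15:50.
Vanya ∩ Ravi ∩ Ben ∩ Pita: 10:10-14:25, 14:30-15:50.
Vanya ∩ Ravi ∩ Ben ∩ Pita ∩ Xiulan: 10:10-14:25, 14:30-14:35, 15:00-15:10.
Vanya ∩ Ravi ∩ Ben ∩ Pita ∩ Xiulan ∩ Aarav: 10:10-14:25, 14:30-14:35, 15:00-15:10.
Vanya ∩ Ravi ∩ Ben ∩ Pita ∩ Xiulan ∩ Aarav ∩ Bashir: 10:10-14:25, 14:30-14:35, 15:00-15:10.
The first common window of at least 50 minutes is 10:10-14:25, so the earliest start is 10:10.

10:10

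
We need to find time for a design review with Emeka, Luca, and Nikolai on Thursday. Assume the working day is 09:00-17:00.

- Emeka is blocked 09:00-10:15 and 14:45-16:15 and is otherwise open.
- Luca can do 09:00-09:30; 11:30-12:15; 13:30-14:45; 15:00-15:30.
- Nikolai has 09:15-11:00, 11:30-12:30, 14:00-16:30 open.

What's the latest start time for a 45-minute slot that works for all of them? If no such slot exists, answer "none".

Emeka free: 10:15-14:45, 16:15-17:00 (invert busy blocks within the working day).
Luca free: 09:00-09:30, 11:30-12:15, 13:30-14:45, 15:00-15:30.
Nikolai free: 09:15-11:00, 11:30-12:30, 14:00-16:30.
Emeka ∩ Luca: 11:30-12:15, 13:30-14:45.
Emeka ∩ Luca ∩ Nikolai: 11:30-12:15, 14:00-14:45.
Those are the intersection windows.
The last common window of at least 45 minutes is 14:00-14:45; a 45-minute meeting can start as late as 14:00 and still end by 14:45.

14:00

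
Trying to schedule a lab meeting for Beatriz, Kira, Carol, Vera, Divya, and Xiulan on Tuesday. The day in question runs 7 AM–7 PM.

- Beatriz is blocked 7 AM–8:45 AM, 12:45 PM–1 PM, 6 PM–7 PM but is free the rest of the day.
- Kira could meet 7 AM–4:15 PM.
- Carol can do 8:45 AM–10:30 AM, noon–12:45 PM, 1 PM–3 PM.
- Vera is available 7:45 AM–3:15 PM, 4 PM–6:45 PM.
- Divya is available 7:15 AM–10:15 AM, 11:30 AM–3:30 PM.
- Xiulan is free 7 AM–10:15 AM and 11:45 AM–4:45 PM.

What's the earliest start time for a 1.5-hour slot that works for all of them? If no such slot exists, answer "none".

Beatriz free: 08:45-12:45, 13:00-18:00 (invert busy blocks within the working day).
Kira free: 07:00-16:15.
Carol free: 08:45-10:30, 12:00-12:45, 13:00-15:00.
Vera free: 07:45-15:15, 16:00-18:45.
Divya free: 07:15-10:15, 11:30-15:30.
Xiulan free: 07:00-10:15, 11:45-16:45.
Beatriz ∩ Kira: 08:45-12:45, 13:00-16:15.
Beatriz ∩ Kira ∩ Carol: 08:45-10:30, 12:00-12:45, 13:00-15:00.
Beatriz ∩ Kira ∩ Carol ∩ Vera: 08:45-10:30, 12:00-12:45, 13:00-15:00.
Beatriz ∩ Kira ∩ Carol ∩ Vera ∩ Divya: 08:45-10:15, 12:00-12:45, 13:00-15:00.
Beatriz ∩ Kira ∩ Carol ∩ Vera ∩ Divya ∩ Xiulan: 08:45-10:15, 12:00-12:45, 13:00-15:00.
The first common window of at least 90 minutes is 08:45-10:15, so the earliest start is 08:45.

08:45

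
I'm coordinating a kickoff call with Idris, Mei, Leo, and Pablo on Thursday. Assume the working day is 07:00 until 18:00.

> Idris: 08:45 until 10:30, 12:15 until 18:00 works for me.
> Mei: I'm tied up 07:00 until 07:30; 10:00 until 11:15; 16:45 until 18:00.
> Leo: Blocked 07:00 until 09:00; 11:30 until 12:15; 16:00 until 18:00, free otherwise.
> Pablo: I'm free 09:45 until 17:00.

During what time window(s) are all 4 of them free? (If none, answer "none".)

09:45-10:00, 12:15-16:00

Idris free: 08:45-10:30, 12:15-18:00.
Mei free: 07:30-10:00, 11:15-16:45 (invert busy blocks within the working day).
Leo free: 09:00-11:30, 12:15-16:00 (invert busy blocks within the working day).
Pablo free: 09:45-17:00.
Idris ∩ Mei: 08:45-10:00, 12:15-16:45.
Idris ∩ Mei ∩ Leo: 09:00-10:00, 12:15-16:00.
Idris ∩ Mei ∩ Leo ∩ Pablo: 09:45-10:00, 12:15-16:00.
So the common availability across everyone is 09:45-10:00, 12:15-16:00.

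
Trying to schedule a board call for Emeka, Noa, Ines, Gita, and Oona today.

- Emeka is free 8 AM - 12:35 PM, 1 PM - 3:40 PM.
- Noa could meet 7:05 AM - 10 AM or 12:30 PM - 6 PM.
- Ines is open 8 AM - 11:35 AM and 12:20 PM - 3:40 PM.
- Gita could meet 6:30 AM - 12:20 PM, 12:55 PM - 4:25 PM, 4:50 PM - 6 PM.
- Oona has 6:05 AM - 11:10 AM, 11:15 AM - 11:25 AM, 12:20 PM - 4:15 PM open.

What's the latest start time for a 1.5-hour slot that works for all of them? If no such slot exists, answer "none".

Emeka ∩ Noa: 08:00-10:00, 12:30-12:35, 13:00-15:40.
Emeka ∩ Noa ∩ Ines: 08:00-10:00, 12:30-12:35, 13:00-15:40.
Emeka ∩ Noa ∩ Ines ∩ Gita: 08:00-10:00, 13:00-15:40.
Emeka ∩ Noa ∩ Ines ∩ Gita ∩ Oona: 08:00-10:00, 13:00-15:40.
The last common window of at least 90 minutes is 13:00-15:40; a 90-minute meeting can start as late as 14:10 and still end by 15:40.

14:10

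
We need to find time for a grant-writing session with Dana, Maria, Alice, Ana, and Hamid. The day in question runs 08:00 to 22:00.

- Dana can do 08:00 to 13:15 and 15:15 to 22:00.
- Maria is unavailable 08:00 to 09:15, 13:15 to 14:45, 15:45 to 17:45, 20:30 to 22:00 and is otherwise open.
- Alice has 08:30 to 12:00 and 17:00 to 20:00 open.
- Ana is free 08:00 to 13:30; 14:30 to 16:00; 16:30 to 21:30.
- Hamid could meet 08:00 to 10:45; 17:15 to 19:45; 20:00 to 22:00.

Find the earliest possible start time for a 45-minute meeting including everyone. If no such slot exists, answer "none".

Dana free: 08:00-13:15, 15:15-22:00.
Maria free: 09:15-13:15, 14:45-15:45, 17:45-20:30 (invert busy blocks within the working day).
Alice free: 08:30-12:00, 17:00-20:00.
Ana free: 08:00-13:30, 14:30-16:00, 16:30-21:30.
Hamid free: 08:00-10:45, 17:15-19:45, 20:00-22:00.
Dana ∩ Maria: 09:15-13:15, 15:15-15:45, 17:45-20:30.
Dana ∩ Maria ∩ Alice: 09:15-12:00, 17:45-20:00.
Dana ∩ Maria ∩ Alice ∩ Ana: 09:15-12:00, 17:45-20:00.
Dana ∩ Maria ∩ Alice ∩ Ana ∩ Hamid: 09:15-10:45, 17:45-19:45.
So the common availability across everyone is 09:15-10:45, 17:45-19:45.
The first common window of at least 45 minutes is 09:15-10:45, so the earliest start is 09:15.

09:15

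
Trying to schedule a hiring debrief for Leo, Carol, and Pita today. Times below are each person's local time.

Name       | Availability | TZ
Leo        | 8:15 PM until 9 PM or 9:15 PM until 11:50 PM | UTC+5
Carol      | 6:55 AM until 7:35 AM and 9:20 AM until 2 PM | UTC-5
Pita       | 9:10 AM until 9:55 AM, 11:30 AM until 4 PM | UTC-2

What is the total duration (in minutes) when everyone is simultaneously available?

Leo in UTC: 15:15-16:00, 16:15-18:50 (subtract 5h to convert from UTC+5).
Carol in UTC: 11:55-12:35, 14:20-19:00 (add 5h to convert from UTC-5).
Pita in UTC: 11:10-11:55, 13:30-18:00 (add 2h to convert from UTC-2).
Leo ∩ Carol: 15:15-16:00, 16:15-18:50.
Leo ∩ Carol ∩ Pita: 15:15-16:00, 16:15-18:00.
Summing the common windows: 45 + 105 = 150 minutes.

150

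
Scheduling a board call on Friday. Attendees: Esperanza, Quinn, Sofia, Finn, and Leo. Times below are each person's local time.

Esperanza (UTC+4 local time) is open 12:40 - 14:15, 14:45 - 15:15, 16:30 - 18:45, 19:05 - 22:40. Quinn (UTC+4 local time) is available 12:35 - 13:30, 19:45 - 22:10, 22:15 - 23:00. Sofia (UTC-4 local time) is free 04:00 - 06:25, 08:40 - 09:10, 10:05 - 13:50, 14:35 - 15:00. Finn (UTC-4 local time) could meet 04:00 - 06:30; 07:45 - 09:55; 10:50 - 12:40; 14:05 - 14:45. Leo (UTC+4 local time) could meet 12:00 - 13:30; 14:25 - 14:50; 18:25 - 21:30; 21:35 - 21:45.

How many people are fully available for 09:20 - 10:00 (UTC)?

3

Esperanza in UTC: 08:40-10:15, 10:45-11:15, 12:30-14:45, 15:05-18:40 (subtract 4h to convert from UTC+4).
Quinn in UTC: 08:35-09:30, 15:45-18:10, 18:15-19:00 (subtract 4h to convert from UTC+4).
Sofia in UTC: 08:00-10:25, 12:40-13:10, 14:05-17:50, 18:35-19:00 (add 4h to convert from UTC-4).
Finn in UTC: 08:00-10:30, 11:45-13:55, 14:50-16:40, 18:05-18:45 (add 4h to convert from UTC-4).
Leo in UTC: 08:00-09:30, 10:25-10:50, 14:25-17:30, 17:35-17:45 (subtract 4h to convert from UTC+4).
Esperanza, Sofia, and Finn can make the full 09:20-10:00 slot — that's 3.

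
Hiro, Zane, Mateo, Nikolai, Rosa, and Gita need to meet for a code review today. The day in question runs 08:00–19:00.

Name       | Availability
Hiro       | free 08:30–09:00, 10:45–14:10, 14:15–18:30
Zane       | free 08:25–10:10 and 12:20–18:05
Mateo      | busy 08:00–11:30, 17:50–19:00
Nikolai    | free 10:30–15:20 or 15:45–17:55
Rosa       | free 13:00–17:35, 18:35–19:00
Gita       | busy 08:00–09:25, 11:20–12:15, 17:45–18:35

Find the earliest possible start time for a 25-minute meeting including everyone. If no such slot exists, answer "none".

13:00

Hiro free: 08:30-09:00, 10:45-14:10, 14:15-18:30.
Zane free: 08:25-10:10, 12:20-18:05.
Mateo free: 11:30-17:50 (invert busy blocks within the working day).
Nikolai free: 10:30-15:20, 15:45-17:55.
Rosa free: 13:00-17:35, 18:35-19:00.
Gita free: 09:25-11:20, 12:15-17:45, 18:35-19:00 (invert busy blocks within the working day).
Hiro ∩ Zane: 08:30-09:00, 12:20-14:10, 14:15-18:05.
Hiro ∩ Zane ∩ Mateo: 12:20-14:10, 14:15-17:50.
Hiro ∩ Zane ∩ Mateo ∩ Nikolai: 12:20-14:10, 14:15-15:20, 15:45-17:50.
Hiro ∩ Zane ∩ Mateo ∩ Nikolai ∩ Rosa: 13:00-14:10, 14:15-15:20, 15:45-17:35.
Hiro ∩ Zane ∩ Mateo ∩ Nikolai ∩ Rosa ∩ Gita: 13:00-14:10, 14:15-15:20, 15:45-17:35.
So the common availability across everyone is 13:00-14:10, 14:15-15:20, 15:45-17:35.
The first common window of at least 25 minutes is 13:00-14:10, so the earliest start is 13:00.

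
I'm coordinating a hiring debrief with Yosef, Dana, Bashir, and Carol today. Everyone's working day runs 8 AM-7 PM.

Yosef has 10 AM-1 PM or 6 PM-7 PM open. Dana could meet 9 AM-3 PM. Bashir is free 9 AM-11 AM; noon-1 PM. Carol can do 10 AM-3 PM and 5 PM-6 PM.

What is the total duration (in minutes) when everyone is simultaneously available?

120

Yosef ∩ Dana: 10:00-13:00.
Yosef ∩ Dana ∩ Bashir: 10:00-11:00, 12:00-13:00.
Yosef ∩ Dana ∩ Bashir ∩ Carol: 10:00-11:00, 12:00-13:00.
Summing the common windows: 60 + 60 = 120 minutes.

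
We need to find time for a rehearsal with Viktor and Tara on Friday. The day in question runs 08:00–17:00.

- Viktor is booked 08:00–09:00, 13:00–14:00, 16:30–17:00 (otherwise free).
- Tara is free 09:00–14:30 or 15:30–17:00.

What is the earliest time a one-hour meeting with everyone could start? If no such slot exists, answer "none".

Viktor free: 09:00-13:00, 14:00-16:30 (invert busy blocks within the working day).
Tara free: 09:00-14:30, 15:30-17:00.
Viktor ∩ Tara: 09:00-13:00, 14:00-14:30, 15:30-16:30.
So the common availability across everyone is 09:00-13:00, 14:00-14:30, 15:30-16:30.
The first common window of at least 60 minutes is 09:00-13:00, so the earliest start is 09:00.

09:00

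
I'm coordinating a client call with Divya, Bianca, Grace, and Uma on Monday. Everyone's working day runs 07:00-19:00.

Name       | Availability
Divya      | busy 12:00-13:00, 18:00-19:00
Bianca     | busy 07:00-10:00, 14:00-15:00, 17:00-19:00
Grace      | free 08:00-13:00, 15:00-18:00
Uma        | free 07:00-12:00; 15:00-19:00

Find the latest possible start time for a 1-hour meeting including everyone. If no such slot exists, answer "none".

Divya free: 07:00-12:00, 13:00-18:00 (invert busy blocks within the working day).
Bianca free: 10:00-14:00, 15:00-17:00 (invert busy blocks within the working day).
Grace free: 08:00-13:00, 15:00-18:00.
Uma free: 07:00-12:00, 15:00-19:00.
Divya ∩ Bianca: 10:00-12:00, 13:00-14:00, 15:00-17:00.
Divya ∩ Bianca ∩ Grace: 10:00-12:00, 15:00-17:00.
Divya ∩ Bianca ∩ Grace ∩ Uma: 10:00-12:00, 15:00-17:00.
The last common window of at least 60 minutes is 15:00-17:00; a 60-minute meeting can start as late as 16:00 and still end by 17:00.

16:00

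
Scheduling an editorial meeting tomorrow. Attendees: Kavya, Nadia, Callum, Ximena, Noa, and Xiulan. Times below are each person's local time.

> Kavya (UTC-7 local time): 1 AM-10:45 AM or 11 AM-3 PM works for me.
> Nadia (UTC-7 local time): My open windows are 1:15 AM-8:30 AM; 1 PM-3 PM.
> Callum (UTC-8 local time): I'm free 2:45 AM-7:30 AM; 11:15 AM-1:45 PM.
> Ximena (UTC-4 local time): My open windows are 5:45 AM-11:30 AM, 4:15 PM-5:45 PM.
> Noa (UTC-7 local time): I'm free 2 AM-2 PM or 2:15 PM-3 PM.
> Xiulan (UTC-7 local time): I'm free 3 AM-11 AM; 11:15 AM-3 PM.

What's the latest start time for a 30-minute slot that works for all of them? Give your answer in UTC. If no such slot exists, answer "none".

21:15

Kavya in UTC: 08:00-17:45, 18:00-22:00 (add 7h to convert from UTC-7).
Nadia in UTC: 08:15-15:30, 20:00-22:00 (add 7h to convert from UTC-7).
Callum in UTC: 10:45-15:30, 19:15-21:45 (add 8h to convert from UTC-8).
Ximena in UTC: 09:45-15:30, 20:15-21:45 (add 4h to convert from UTC-4).
Noa in UTC: 09:00-21:00, 21:15-22:00 (add 7h to convert from UTC-7).
Xiulan in UTC: 10:00-18:00, 18:15-22:00 (add 7h to convert from UTC-7).
Kavya ∩ Nadia: 08:15-15:30, 20:00-22:00.
Kavya ∩ Nadia ∩ Callum: 10:45-15:30, 20:00-21:45.
Kavya ∩ Nadia ∩ Callum ∩ Ximena: 10:45-15:30, 20:15-21:45.
Kavya ∩ Nadia ∩ Callum ∩ Ximena ∩ Noa: 10:45-15:30, 20:15-21:00, 21:15-21:45.
Kavya ∩ Nadia ∩ Callum ∩ Ximena ∩ Noa ∩ Xiulan: 10:45-15:30, 20:15-21:00, 21:15-21:45.
The last common window of at least 30 minutes is 21:15-21:45; a 30-minute meeting can start as late as 21:15 and still end by 21:45.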